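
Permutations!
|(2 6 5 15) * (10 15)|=|(2 6 5 10 15)|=5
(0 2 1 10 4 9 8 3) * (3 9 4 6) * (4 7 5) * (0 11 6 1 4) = (0 2 4 7 5)(1 10)(3 11 6)(8 9) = [2, 10, 4, 11, 7, 0, 3, 5, 9, 8, 1, 6]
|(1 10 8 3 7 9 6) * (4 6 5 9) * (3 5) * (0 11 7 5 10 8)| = 24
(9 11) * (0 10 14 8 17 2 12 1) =[10, 0, 12, 3, 4, 5, 6, 7, 17, 11, 14, 9, 1, 13, 8, 15, 16, 2] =(0 10 14 8 17 2 12 1)(9 11)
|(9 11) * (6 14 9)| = |(6 14 9 11)| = 4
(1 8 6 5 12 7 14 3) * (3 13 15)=[0, 8, 2, 1, 4, 12, 5, 14, 6, 9, 10, 11, 7, 15, 13, 3]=(1 8 6 5 12 7 14 13 15 3)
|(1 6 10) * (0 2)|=6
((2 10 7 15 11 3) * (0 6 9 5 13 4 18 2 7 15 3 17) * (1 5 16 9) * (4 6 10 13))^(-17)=((0 10 15 11 17)(1 5 4 18 2 13 6)(3 7)(9 16))^(-17)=(0 11 10 17 15)(1 2 5 13 4 6 18)(3 7)(9 16)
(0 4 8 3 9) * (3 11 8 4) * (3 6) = (0 6 3 9)(8 11) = [6, 1, 2, 9, 4, 5, 3, 7, 11, 0, 10, 8]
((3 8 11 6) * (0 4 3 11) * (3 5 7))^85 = (0 4 5 7 3 8)(6 11) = ((0 4 5 7 3 8)(6 11))^85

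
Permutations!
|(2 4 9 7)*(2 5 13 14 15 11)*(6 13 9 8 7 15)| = 24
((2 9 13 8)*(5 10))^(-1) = ((2 9 13 8)(5 10))^(-1) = (2 8 13 9)(5 10)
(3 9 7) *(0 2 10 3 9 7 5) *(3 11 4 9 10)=(0 2 3 7 10 11 4 9 5)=[2, 1, 3, 7, 9, 0, 6, 10, 8, 5, 11, 4]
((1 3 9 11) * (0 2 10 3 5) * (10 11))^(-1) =((0 2 11 1 5)(3 9 10))^(-1) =(0 5 1 11 2)(3 10 9)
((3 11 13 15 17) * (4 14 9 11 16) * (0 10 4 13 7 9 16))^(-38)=(0 17 13 14 10 3 15 16 4)(7 9 11)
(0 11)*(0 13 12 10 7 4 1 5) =[11, 5, 2, 3, 1, 0, 6, 4, 8, 9, 7, 13, 10, 12] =(0 11 13 12 10 7 4 1 5)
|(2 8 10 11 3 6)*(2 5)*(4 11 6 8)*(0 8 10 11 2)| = 14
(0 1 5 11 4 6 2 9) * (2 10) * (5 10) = (0 1 10 2 9)(4 6 5 11) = [1, 10, 9, 3, 6, 11, 5, 7, 8, 0, 2, 4]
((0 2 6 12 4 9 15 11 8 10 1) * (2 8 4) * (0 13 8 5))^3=(0 5)(1 10 8 13)(4 11 15 9)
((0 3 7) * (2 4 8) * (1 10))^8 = (10)(0 7 3)(2 8 4) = ((0 3 7)(1 10)(2 4 8))^8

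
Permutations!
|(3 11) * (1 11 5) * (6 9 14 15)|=4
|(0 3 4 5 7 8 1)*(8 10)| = |(0 3 4 5 7 10 8 1)| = 8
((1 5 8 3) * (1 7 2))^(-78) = (8)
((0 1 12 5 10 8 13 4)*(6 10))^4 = ((0 1 12 5 6 10 8 13 4))^4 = (0 6 4 5 13 12 8 1 10)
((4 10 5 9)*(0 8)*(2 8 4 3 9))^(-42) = (10)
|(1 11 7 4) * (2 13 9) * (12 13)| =|(1 11 7 4)(2 12 13 9)| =4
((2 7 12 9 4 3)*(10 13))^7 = (2 7 12 9 4 3)(10 13)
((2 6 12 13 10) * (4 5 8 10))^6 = (2 8 4 12)(5 13 6 10)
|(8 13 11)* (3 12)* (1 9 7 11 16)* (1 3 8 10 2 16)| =|(1 9 7 11 10 2 16 3 12 8 13)| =11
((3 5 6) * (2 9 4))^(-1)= (2 4 9)(3 6 5)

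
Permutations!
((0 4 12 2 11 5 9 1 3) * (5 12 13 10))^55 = (0 3 1 9 5 10 13 4)(2 11 12)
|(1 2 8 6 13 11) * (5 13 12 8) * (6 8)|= 10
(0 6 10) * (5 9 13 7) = (0 6 10)(5 9 13 7) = [6, 1, 2, 3, 4, 9, 10, 5, 8, 13, 0, 11, 12, 7]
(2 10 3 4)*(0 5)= [5, 1, 10, 4, 2, 0, 6, 7, 8, 9, 3]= (0 5)(2 10 3 4)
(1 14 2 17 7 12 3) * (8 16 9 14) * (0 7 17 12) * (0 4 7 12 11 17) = (0 12 3 1 8 16 9 14 2 11 17)(4 7) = [12, 8, 11, 1, 7, 5, 6, 4, 16, 14, 10, 17, 3, 13, 2, 15, 9, 0]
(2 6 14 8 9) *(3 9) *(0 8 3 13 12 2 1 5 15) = [8, 5, 6, 9, 4, 15, 14, 7, 13, 1, 10, 11, 2, 12, 3, 0] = (0 8 13 12 2 6 14 3 9 1 5 15)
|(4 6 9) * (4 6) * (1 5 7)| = |(1 5 7)(6 9)| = 6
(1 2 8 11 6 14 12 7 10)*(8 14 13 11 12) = (1 2 14 8 12 7 10)(6 13 11) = [0, 2, 14, 3, 4, 5, 13, 10, 12, 9, 1, 6, 7, 11, 8]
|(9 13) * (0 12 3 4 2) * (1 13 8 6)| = 5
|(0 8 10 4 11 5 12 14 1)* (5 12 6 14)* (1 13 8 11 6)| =30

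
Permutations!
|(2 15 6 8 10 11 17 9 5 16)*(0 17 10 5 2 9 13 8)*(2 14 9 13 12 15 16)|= 10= |(0 17 12 15 6)(2 16 13 8 5)(9 14)(10 11)|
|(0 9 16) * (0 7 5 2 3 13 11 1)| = |(0 9 16 7 5 2 3 13 11 1)| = 10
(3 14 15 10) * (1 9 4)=(1 9 4)(3 14 15 10)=[0, 9, 2, 14, 1, 5, 6, 7, 8, 4, 3, 11, 12, 13, 15, 10]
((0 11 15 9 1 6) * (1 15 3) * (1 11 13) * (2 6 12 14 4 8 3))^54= ((0 13 1 12 14 4 8 3 11 2 6)(9 15))^54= (15)(0 6 2 11 3 8 4 14 12 1 13)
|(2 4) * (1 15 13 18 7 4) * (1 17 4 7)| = 12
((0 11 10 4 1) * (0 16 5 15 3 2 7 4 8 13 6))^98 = (0 10 13)(1 5 3 7)(2 4 16 15)(6 11 8)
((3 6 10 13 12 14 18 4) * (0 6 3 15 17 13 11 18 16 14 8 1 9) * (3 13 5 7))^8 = ((0 6 10 11 18 4 15 17 5 7 3 13 12 8 1 9)(14 16))^8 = (0 5)(1 15)(3 10)(4 8)(6 7)(9 17)(11 13)(12 18)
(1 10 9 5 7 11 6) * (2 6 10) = (1 2 6)(5 7 11 10 9) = [0, 2, 6, 3, 4, 7, 1, 11, 8, 5, 9, 10]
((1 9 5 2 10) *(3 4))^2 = (1 5 10 9 2)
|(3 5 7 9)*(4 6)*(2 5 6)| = |(2 5 7 9 3 6 4)| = 7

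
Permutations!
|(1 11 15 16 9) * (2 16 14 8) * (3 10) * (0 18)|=8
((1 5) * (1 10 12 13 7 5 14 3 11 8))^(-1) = (1 8 11 3 14)(5 7 13 12 10)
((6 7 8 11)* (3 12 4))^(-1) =((3 12 4)(6 7 8 11))^(-1) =(3 4 12)(6 11 8 7)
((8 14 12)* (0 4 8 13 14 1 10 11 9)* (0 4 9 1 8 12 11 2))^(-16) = (0 13 10 4 11)(1 9 14 2 12)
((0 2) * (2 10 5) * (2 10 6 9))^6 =(10)(0 9)(2 6)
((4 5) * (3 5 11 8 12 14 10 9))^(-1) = (3 9 10 14 12 8 11 4 5)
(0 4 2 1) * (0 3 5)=(0 4 2 1 3 5)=[4, 3, 1, 5, 2, 0]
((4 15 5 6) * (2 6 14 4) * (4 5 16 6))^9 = ((2 4 15 16 6)(5 14))^9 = (2 6 16 15 4)(5 14)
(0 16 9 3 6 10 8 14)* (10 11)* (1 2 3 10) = (0 16 9 10 8 14)(1 2 3 6 11) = [16, 2, 3, 6, 4, 5, 11, 7, 14, 10, 8, 1, 12, 13, 0, 15, 9]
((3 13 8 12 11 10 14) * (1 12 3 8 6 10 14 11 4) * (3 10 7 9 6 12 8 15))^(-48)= ((1 8 10 11 14 15 3 13 12 4)(6 7 9))^(-48)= (1 10 14 3 12)(4 8 11 15 13)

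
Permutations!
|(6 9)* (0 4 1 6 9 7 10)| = 6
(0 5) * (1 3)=(0 5)(1 3)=[5, 3, 2, 1, 4, 0]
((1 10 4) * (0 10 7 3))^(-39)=(0 1)(3 4)(7 10)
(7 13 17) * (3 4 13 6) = (3 4 13 17 7 6) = [0, 1, 2, 4, 13, 5, 3, 6, 8, 9, 10, 11, 12, 17, 14, 15, 16, 7]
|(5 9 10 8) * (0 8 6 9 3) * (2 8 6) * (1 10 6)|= |(0 1 10 2 8 5 3)(6 9)|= 14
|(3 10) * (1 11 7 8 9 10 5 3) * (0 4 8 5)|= 10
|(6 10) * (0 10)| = 3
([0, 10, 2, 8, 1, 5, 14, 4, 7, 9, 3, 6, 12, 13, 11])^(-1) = (1 4 7 8 3 10)(6 11 14)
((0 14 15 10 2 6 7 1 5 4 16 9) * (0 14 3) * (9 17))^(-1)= ((0 3)(1 5 4 16 17 9 14 15 10 2 6 7))^(-1)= (0 3)(1 7 6 2 10 15 14 9 17 16 4 5)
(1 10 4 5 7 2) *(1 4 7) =[0, 10, 4, 3, 5, 1, 6, 2, 8, 9, 7] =(1 10 7 2 4 5)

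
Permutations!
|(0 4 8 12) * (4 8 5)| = 6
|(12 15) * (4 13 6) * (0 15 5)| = |(0 15 12 5)(4 13 6)| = 12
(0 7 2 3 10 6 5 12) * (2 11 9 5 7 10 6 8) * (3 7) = [10, 1, 7, 6, 4, 12, 3, 11, 2, 5, 8, 9, 0] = (0 10 8 2 7 11 9 5 12)(3 6)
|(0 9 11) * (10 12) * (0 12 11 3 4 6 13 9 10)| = |(0 10 11 12)(3 4 6 13 9)| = 20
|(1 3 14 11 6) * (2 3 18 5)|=8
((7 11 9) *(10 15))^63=(10 15)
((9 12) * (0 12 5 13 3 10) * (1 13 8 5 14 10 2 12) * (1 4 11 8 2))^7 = (0 9 5 4 14 2 11 10 12 8)(1 13 3) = ((0 4 11 8 5 2 12 9 14 10)(1 13 3))^7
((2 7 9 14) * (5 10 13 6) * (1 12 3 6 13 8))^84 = (14)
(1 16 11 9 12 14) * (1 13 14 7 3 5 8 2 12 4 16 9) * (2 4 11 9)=(1 2 12 7 3 5 8 4 16 9 11)(13 14)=[0, 2, 12, 5, 16, 8, 6, 3, 4, 11, 10, 1, 7, 14, 13, 15, 9]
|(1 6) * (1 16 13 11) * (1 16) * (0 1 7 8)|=|(0 1 6 7 8)(11 16 13)|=15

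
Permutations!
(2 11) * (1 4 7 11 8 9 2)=(1 4 7 11)(2 8 9)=[0, 4, 8, 3, 7, 5, 6, 11, 9, 2, 10, 1]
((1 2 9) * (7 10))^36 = ((1 2 9)(7 10))^36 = (10)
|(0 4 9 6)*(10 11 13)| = 12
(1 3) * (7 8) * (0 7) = (0 7 8)(1 3) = [7, 3, 2, 1, 4, 5, 6, 8, 0]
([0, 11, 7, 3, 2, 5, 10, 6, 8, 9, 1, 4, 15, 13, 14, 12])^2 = (15)(1 4 7 10 11 2 6)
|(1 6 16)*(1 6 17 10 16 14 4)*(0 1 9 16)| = |(0 1 17 10)(4 9 16 6 14)| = 20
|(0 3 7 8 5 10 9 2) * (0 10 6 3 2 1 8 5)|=12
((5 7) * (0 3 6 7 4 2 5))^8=((0 3 6 7)(2 5 4))^8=(7)(2 4 5)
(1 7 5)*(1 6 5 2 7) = [0, 1, 7, 3, 4, 6, 5, 2] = (2 7)(5 6)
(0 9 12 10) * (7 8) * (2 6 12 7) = (0 9 7 8 2 6 12 10) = [9, 1, 6, 3, 4, 5, 12, 8, 2, 7, 0, 11, 10]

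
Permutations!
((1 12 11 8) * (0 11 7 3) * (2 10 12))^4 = (0 2 3 1 7 8 12 11 10)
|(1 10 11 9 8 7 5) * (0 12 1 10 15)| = |(0 12 1 15)(5 10 11 9 8 7)| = 12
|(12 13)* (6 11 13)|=4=|(6 11 13 12)|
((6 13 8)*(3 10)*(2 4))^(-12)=((2 4)(3 10)(6 13 8))^(-12)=(13)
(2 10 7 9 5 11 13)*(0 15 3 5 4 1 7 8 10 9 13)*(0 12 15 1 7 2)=(0 1 2 9 4 7 13)(3 5 11 12 15)(8 10)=[1, 2, 9, 5, 7, 11, 6, 13, 10, 4, 8, 12, 15, 0, 14, 3]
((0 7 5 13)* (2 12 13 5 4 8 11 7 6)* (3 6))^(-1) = ((0 3 6 2 12 13)(4 8 11 7))^(-1) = (0 13 12 2 6 3)(4 7 11 8)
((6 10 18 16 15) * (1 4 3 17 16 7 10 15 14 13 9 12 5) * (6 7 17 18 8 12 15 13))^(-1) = (1 5 12 8 10 7 15 9 13 6 14 16 17 18 3 4) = ((1 4 3 18 17 16 14 6 13 9 15 7 10 8 12 5))^(-1)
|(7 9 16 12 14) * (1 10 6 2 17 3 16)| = 11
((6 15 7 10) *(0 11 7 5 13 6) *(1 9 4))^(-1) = (0 10 7 11)(1 4 9)(5 15 6 13)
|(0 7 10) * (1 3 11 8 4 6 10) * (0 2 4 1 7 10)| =20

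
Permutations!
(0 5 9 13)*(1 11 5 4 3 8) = [4, 11, 2, 8, 3, 9, 6, 7, 1, 13, 10, 5, 12, 0] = (0 4 3 8 1 11 5 9 13)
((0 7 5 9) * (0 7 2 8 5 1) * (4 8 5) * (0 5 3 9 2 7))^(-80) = ((0 7 1 5 2 3 9)(4 8))^(-80) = (0 2 7 3 1 9 5)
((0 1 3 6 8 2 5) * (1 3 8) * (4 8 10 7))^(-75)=(0 7)(1 2)(3 4)(5 10)(6 8)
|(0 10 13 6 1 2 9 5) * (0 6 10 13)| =15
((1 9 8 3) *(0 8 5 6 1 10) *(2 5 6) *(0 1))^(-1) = (0 6 9 1 10 3 8)(2 5)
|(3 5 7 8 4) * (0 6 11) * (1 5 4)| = 12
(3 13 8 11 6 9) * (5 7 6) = (3 13 8 11 5 7 6 9) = [0, 1, 2, 13, 4, 7, 9, 6, 11, 3, 10, 5, 12, 8]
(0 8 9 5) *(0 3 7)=(0 8 9 5 3 7)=[8, 1, 2, 7, 4, 3, 6, 0, 9, 5]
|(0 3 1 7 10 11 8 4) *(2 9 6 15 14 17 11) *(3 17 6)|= 30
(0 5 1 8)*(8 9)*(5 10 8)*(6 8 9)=(0 10 9 5 1 6 8)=[10, 6, 2, 3, 4, 1, 8, 7, 0, 5, 9]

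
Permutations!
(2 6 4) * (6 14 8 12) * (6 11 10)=(2 14 8 12 11 10 6 4)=[0, 1, 14, 3, 2, 5, 4, 7, 12, 9, 6, 10, 11, 13, 8]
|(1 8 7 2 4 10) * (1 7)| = |(1 8)(2 4 10 7)| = 4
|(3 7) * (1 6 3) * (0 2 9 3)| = |(0 2 9 3 7 1 6)| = 7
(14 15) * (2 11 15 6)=(2 11 15 14 6)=[0, 1, 11, 3, 4, 5, 2, 7, 8, 9, 10, 15, 12, 13, 6, 14]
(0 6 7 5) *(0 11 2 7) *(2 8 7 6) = (0 2 6)(5 11 8 7) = [2, 1, 6, 3, 4, 11, 0, 5, 7, 9, 10, 8]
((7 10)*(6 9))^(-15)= (6 9)(7 10)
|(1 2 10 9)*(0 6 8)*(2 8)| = |(0 6 2 10 9 1 8)| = 7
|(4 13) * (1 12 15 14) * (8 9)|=4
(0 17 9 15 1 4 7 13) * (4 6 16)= (0 17 9 15 1 6 16 4 7 13)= [17, 6, 2, 3, 7, 5, 16, 13, 8, 15, 10, 11, 12, 0, 14, 1, 4, 9]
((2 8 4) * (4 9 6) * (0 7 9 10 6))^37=(0 7 9)(2 10 4 8 6)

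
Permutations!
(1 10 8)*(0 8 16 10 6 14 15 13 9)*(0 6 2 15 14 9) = [8, 2, 15, 3, 4, 5, 9, 7, 1, 6, 16, 11, 12, 0, 14, 13, 10] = (0 8 1 2 15 13)(6 9)(10 16)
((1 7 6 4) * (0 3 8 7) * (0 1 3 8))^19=((0 8 7 6 4 3))^19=(0 8 7 6 4 3)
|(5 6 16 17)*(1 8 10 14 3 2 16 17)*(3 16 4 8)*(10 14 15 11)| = 21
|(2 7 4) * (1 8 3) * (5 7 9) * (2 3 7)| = 15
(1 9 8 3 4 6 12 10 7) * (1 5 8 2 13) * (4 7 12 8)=(1 9 2 13)(3 7 5 4 6 8)(10 12)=[0, 9, 13, 7, 6, 4, 8, 5, 3, 2, 12, 11, 10, 1]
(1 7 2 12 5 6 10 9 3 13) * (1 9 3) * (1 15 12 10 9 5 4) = (1 7 2 10 3 13 5 6 9 15 12 4) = [0, 7, 10, 13, 1, 6, 9, 2, 8, 15, 3, 11, 4, 5, 14, 12]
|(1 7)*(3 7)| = 3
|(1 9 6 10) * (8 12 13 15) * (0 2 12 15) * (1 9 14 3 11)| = |(0 2 12 13)(1 14 3 11)(6 10 9)(8 15)| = 12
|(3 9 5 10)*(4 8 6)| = 12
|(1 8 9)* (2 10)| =6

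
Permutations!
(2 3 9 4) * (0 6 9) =(0 6 9 4 2 3) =[6, 1, 3, 0, 2, 5, 9, 7, 8, 4]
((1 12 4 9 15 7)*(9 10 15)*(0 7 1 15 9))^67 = ((0 7 15 1 12 4 10 9))^67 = (0 1 10 7 12 9 15 4)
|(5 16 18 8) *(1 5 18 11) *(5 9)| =|(1 9 5 16 11)(8 18)| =10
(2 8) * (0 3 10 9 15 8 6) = (0 3 10 9 15 8 2 6) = [3, 1, 6, 10, 4, 5, 0, 7, 2, 15, 9, 11, 12, 13, 14, 8]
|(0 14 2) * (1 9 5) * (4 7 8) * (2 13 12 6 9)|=9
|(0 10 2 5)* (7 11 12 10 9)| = 8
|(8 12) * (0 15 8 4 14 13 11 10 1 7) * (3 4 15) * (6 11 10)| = 24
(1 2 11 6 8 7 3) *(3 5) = (1 2 11 6 8 7 5 3) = [0, 2, 11, 1, 4, 3, 8, 5, 7, 9, 10, 6]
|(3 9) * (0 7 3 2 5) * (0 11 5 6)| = 6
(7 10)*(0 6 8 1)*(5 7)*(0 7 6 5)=(0 5 6 8 1 7 10)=[5, 7, 2, 3, 4, 6, 8, 10, 1, 9, 0]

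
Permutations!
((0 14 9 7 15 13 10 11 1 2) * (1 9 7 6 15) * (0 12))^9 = (0 1)(2 14)(6 10)(7 12)(9 13)(11 15)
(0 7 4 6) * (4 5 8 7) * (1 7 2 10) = (0 4 6)(1 7 5 8 2 10) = [4, 7, 10, 3, 6, 8, 0, 5, 2, 9, 1]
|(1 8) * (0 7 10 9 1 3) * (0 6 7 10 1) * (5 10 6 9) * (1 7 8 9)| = 6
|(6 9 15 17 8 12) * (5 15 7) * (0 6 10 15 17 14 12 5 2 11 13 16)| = 24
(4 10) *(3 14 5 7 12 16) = (3 14 5 7 12 16)(4 10) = [0, 1, 2, 14, 10, 7, 6, 12, 8, 9, 4, 11, 16, 13, 5, 15, 3]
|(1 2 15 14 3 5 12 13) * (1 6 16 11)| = |(1 2 15 14 3 5 12 13 6 16 11)| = 11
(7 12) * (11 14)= (7 12)(11 14)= [0, 1, 2, 3, 4, 5, 6, 12, 8, 9, 10, 14, 7, 13, 11]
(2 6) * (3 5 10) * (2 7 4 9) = (2 6 7 4 9)(3 5 10) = [0, 1, 6, 5, 9, 10, 7, 4, 8, 2, 3]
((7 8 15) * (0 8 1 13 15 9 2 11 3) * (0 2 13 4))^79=(0 4 1 7 15 13 9 8)(2 11 3)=((0 8 9 13 15 7 1 4)(2 11 3))^79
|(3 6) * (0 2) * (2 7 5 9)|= 10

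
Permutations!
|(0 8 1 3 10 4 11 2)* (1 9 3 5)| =|(0 8 9 3 10 4 11 2)(1 5)| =8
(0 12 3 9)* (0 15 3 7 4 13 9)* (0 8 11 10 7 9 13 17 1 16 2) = (0 12 9 15 3 8 11 10 7 4 17 1 16 2) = [12, 16, 0, 8, 17, 5, 6, 4, 11, 15, 7, 10, 9, 13, 14, 3, 2, 1]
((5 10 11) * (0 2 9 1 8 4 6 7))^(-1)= (0 7 6 4 8 1 9 2)(5 11 10)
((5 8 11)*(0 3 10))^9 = ((0 3 10)(5 8 11))^9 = (11)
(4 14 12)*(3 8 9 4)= (3 8 9 4 14 12)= [0, 1, 2, 8, 14, 5, 6, 7, 9, 4, 10, 11, 3, 13, 12]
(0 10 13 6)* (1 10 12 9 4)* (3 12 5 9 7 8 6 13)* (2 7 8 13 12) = (0 5 9 4 1 10 3 2 7 13 12 8 6) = [5, 10, 7, 2, 1, 9, 0, 13, 6, 4, 3, 11, 8, 12]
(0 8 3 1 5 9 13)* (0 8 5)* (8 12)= (0 5 9 13 12 8 3 1)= [5, 0, 2, 1, 4, 9, 6, 7, 3, 13, 10, 11, 8, 12]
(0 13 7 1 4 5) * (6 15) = (0 13 7 1 4 5)(6 15) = [13, 4, 2, 3, 5, 0, 15, 1, 8, 9, 10, 11, 12, 7, 14, 6]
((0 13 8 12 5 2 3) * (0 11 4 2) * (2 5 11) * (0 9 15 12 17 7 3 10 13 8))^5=(0 2 17 13 3 8 10 7)(4 11 12 15 9 5)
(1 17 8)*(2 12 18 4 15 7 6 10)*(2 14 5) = (1 17 8)(2 12 18 4 15 7 6 10 14 5) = [0, 17, 12, 3, 15, 2, 10, 6, 1, 9, 14, 11, 18, 13, 5, 7, 16, 8, 4]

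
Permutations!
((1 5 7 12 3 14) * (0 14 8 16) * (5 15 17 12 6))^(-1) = (0 16 8 3 12 17 15 1 14)(5 6 7)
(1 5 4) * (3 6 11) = (1 5 4)(3 6 11) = [0, 5, 2, 6, 1, 4, 11, 7, 8, 9, 10, 3]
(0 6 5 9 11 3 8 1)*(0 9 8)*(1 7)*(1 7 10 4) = (0 6 5 8 10 4 1 9 11 3) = [6, 9, 2, 0, 1, 8, 5, 7, 10, 11, 4, 3]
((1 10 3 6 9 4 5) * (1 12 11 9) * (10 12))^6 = (1 10 9)(3 4 12)(5 11 6)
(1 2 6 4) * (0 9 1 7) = (0 9 1 2 6 4 7) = [9, 2, 6, 3, 7, 5, 4, 0, 8, 1]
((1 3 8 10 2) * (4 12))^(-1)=((1 3 8 10 2)(4 12))^(-1)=(1 2 10 8 3)(4 12)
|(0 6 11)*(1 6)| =|(0 1 6 11)| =4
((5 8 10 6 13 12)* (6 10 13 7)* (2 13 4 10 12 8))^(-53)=((2 13 8 4 10 12 5)(6 7))^(-53)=(2 4 5 8 12 13 10)(6 7)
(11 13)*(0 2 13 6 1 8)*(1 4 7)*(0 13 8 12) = (0 2 8 13 11 6 4 7 1 12) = [2, 12, 8, 3, 7, 5, 4, 1, 13, 9, 10, 6, 0, 11]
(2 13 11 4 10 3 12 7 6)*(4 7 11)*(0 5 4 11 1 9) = (0 5 4 10 3 12 1 9)(2 13 11 7 6) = [5, 9, 13, 12, 10, 4, 2, 6, 8, 0, 3, 7, 1, 11]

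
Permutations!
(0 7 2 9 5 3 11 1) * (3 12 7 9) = [9, 0, 3, 11, 4, 12, 6, 2, 8, 5, 10, 1, 7] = (0 9 5 12 7 2 3 11 1)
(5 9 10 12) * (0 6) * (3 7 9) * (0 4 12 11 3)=(0 6 4 12 5)(3 7 9 10 11)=[6, 1, 2, 7, 12, 0, 4, 9, 8, 10, 11, 3, 5]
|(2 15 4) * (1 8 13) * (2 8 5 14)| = |(1 5 14 2 15 4 8 13)| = 8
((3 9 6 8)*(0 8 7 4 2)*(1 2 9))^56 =(9)(0 8 3 1 2)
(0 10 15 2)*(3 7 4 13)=(0 10 15 2)(3 7 4 13)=[10, 1, 0, 7, 13, 5, 6, 4, 8, 9, 15, 11, 12, 3, 14, 2]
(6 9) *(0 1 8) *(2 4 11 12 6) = (0 1 8)(2 4 11 12 6 9) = [1, 8, 4, 3, 11, 5, 9, 7, 0, 2, 10, 12, 6]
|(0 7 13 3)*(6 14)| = |(0 7 13 3)(6 14)| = 4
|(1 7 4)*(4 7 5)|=|(7)(1 5 4)|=3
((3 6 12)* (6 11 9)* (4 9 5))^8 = (3 11 5 4 9 6 12)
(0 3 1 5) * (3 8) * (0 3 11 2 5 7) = [8, 7, 5, 1, 4, 3, 6, 0, 11, 9, 10, 2] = (0 8 11 2 5 3 1 7)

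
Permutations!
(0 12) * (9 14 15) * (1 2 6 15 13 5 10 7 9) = (0 12)(1 2 6 15)(5 10 7 9 14 13) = [12, 2, 6, 3, 4, 10, 15, 9, 8, 14, 7, 11, 0, 5, 13, 1]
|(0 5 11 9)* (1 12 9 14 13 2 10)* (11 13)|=8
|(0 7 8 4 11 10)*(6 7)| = 7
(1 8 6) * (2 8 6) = (1 6)(2 8) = [0, 6, 8, 3, 4, 5, 1, 7, 2]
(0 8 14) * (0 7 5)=(0 8 14 7 5)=[8, 1, 2, 3, 4, 0, 6, 5, 14, 9, 10, 11, 12, 13, 7]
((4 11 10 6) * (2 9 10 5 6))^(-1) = (2 10 9)(4 6 5 11) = ((2 9 10)(4 11 5 6))^(-1)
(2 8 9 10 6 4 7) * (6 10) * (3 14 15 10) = [0, 1, 8, 14, 7, 5, 4, 2, 9, 6, 3, 11, 12, 13, 15, 10] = (2 8 9 6 4 7)(3 14 15 10)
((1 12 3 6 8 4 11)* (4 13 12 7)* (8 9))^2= (1 4)(3 9 13)(6 8 12)(7 11)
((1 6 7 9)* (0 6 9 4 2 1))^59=(0 4 9 7 1 6 2)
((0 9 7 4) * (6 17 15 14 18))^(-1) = ((0 9 7 4)(6 17 15 14 18))^(-1) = (0 4 7 9)(6 18 14 15 17)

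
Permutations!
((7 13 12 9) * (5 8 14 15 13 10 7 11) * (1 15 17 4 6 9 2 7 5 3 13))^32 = (2 8 6 13 10 17 11)(3 7 14 9 12 5 4)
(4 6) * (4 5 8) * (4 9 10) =(4 6 5 8 9 10) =[0, 1, 2, 3, 6, 8, 5, 7, 9, 10, 4]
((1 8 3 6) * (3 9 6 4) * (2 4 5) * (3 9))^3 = (1 5 9 8 2 6 3 4)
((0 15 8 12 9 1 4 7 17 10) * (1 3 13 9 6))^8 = ((0 15 8 12 6 1 4 7 17 10)(3 13 9))^8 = (0 17 4 6 8)(1 12 15 10 7)(3 9 13)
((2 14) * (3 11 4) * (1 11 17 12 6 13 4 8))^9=(2 14)(3 6)(4 12)(13 17)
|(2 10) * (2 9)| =3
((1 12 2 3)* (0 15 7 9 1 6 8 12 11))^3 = ((0 15 7 9 1 11)(2 3 6 8 12))^3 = (0 9)(1 15)(2 8 3 12 6)(7 11)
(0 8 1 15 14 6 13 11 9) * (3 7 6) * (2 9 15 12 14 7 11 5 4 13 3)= (0 8 1 12 14 2 9)(3 11 15 7 6)(4 13 5)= [8, 12, 9, 11, 13, 4, 3, 6, 1, 0, 10, 15, 14, 5, 2, 7]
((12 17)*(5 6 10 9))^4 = (17) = ((5 6 10 9)(12 17))^4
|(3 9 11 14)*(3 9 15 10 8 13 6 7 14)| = |(3 15 10 8 13 6 7 14 9 11)| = 10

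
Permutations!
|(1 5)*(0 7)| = |(0 7)(1 5)| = 2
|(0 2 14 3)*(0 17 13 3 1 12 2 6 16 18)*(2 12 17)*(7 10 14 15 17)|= |(0 6 16 18)(1 7 10 14)(2 15 17 13 3)|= 20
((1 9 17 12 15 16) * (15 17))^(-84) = (17)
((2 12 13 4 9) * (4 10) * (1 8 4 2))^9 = (1 8 4 9)(2 12 13 10)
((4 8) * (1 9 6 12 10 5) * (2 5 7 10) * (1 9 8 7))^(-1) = ((1 8 4 7 10)(2 5 9 6 12))^(-1) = (1 10 7 4 8)(2 12 6 9 5)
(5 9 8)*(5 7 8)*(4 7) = (4 7 8)(5 9) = [0, 1, 2, 3, 7, 9, 6, 8, 4, 5]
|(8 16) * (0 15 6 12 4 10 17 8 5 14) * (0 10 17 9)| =|(0 15 6 12 4 17 8 16 5 14 10 9)| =12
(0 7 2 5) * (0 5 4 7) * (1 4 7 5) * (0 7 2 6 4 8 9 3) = (0 7 6 4 5 1 8 9 3) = [7, 8, 2, 0, 5, 1, 4, 6, 9, 3]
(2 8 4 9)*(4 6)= (2 8 6 4 9)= [0, 1, 8, 3, 9, 5, 4, 7, 6, 2]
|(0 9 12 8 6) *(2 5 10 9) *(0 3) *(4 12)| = |(0 2 5 10 9 4 12 8 6 3)| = 10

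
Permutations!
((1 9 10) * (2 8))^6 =((1 9 10)(2 8))^6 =(10)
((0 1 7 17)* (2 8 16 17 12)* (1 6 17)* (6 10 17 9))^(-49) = ((0 10 17)(1 7 12 2 8 16)(6 9))^(-49) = (0 17 10)(1 16 8 2 12 7)(6 9)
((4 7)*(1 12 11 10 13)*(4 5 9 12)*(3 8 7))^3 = (1 8 9 10 4 7 12 13 3 5 11)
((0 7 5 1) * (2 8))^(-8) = (8)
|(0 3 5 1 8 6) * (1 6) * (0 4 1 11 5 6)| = 8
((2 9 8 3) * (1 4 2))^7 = ((1 4 2 9 8 3))^7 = (1 4 2 9 8 3)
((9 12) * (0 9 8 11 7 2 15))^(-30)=((0 9 12 8 11 7 2 15))^(-30)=(0 12 11 2)(7 15 9 8)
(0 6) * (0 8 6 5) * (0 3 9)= (0 5 3 9)(6 8)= [5, 1, 2, 9, 4, 3, 8, 7, 6, 0]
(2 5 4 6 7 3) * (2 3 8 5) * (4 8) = (4 6 7)(5 8) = [0, 1, 2, 3, 6, 8, 7, 4, 5]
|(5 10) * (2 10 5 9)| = |(2 10 9)| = 3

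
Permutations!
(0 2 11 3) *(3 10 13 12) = [2, 1, 11, 0, 4, 5, 6, 7, 8, 9, 13, 10, 3, 12] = (0 2 11 10 13 12 3)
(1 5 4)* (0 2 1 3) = (0 2 1 5 4 3) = [2, 5, 1, 0, 3, 4]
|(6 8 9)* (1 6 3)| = |(1 6 8 9 3)| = 5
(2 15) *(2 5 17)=(2 15 5 17)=[0, 1, 15, 3, 4, 17, 6, 7, 8, 9, 10, 11, 12, 13, 14, 5, 16, 2]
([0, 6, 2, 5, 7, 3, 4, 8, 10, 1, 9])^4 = (1 8 6 10 4 9 7)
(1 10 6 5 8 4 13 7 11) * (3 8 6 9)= (1 10 9 3 8 4 13 7 11)(5 6)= [0, 10, 2, 8, 13, 6, 5, 11, 4, 3, 9, 1, 12, 7]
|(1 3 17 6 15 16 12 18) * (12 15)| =6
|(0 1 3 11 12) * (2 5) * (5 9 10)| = 20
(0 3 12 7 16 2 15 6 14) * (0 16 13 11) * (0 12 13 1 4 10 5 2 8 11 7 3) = (1 4 10 5 2 15 6 14 16 8 11 12 3 13 7) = [0, 4, 15, 13, 10, 2, 14, 1, 11, 9, 5, 12, 3, 7, 16, 6, 8]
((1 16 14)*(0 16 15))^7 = (0 14 15 16 1)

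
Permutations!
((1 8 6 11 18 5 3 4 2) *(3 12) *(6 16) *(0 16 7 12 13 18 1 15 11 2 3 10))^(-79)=((0 16 6 2 15 11 1 8 7 12 10)(3 4)(5 13 18))^(-79)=(0 12 8 11 2 16 10 7 1 15 6)(3 4)(5 18 13)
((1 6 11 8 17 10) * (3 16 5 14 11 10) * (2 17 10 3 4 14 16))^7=(1 11 17 6 8 4 3 10 14 2)(5 16)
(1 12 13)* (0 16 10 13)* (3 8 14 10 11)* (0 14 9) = [16, 12, 2, 8, 4, 5, 6, 7, 9, 0, 13, 3, 14, 1, 10, 15, 11] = (0 16 11 3 8 9)(1 12 14 10 13)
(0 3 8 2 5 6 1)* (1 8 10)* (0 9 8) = (0 3 10 1 9 8 2 5 6) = [3, 9, 5, 10, 4, 6, 0, 7, 2, 8, 1]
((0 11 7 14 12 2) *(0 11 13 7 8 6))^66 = (0 14 11)(2 6 7)(8 13 12) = ((0 13 7 14 12 2 11 8 6))^66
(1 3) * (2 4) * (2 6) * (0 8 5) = [8, 3, 4, 1, 6, 0, 2, 7, 5] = (0 8 5)(1 3)(2 4 6)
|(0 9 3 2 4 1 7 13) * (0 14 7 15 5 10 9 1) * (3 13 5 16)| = |(0 1 15 16 3 2 4)(5 10 9 13 14 7)| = 42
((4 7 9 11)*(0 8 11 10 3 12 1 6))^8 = ((0 8 11 4 7 9 10 3 12 1 6))^8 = (0 12 9 11 6 3 7 8 1 10 4)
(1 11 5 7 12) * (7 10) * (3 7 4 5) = (1 11 3 7 12)(4 5 10) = [0, 11, 2, 7, 5, 10, 6, 12, 8, 9, 4, 3, 1]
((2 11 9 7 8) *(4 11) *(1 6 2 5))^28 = (1 6 2 4 11 9 7 8 5) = ((1 6 2 4 11 9 7 8 5))^28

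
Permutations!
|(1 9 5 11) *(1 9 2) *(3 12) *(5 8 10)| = 10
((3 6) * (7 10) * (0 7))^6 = ((0 7 10)(3 6))^6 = (10)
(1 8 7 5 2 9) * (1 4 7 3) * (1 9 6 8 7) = [0, 7, 6, 9, 1, 2, 8, 5, 3, 4] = (1 7 5 2 6 8 3 9 4)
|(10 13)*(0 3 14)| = |(0 3 14)(10 13)| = 6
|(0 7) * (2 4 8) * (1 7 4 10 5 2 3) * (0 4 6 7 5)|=10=|(0 6 7 4 8 3 1 5 2 10)|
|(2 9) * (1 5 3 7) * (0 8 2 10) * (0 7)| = 9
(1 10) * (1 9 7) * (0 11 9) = [11, 10, 2, 3, 4, 5, 6, 1, 8, 7, 0, 9] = (0 11 9 7 1 10)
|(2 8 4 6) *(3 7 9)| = |(2 8 4 6)(3 7 9)| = 12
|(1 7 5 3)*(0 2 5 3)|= 3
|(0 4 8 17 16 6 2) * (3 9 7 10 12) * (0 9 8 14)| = 30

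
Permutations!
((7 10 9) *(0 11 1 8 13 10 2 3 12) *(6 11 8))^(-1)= ((0 8 13 10 9 7 2 3 12)(1 6 11))^(-1)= (0 12 3 2 7 9 10 13 8)(1 11 6)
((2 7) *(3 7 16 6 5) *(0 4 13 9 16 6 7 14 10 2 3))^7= (0 14 13 2 16 5 3 4 10 9 6 7)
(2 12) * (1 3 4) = (1 3 4)(2 12) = [0, 3, 12, 4, 1, 5, 6, 7, 8, 9, 10, 11, 2]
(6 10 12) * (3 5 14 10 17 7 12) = (3 5 14 10)(6 17 7 12) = [0, 1, 2, 5, 4, 14, 17, 12, 8, 9, 3, 11, 6, 13, 10, 15, 16, 7]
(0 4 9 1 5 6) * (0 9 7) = (0 4 7)(1 5 6 9) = [4, 5, 2, 3, 7, 6, 9, 0, 8, 1]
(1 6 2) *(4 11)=(1 6 2)(4 11)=[0, 6, 1, 3, 11, 5, 2, 7, 8, 9, 10, 4]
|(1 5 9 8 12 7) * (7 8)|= |(1 5 9 7)(8 12)|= 4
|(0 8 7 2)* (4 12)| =|(0 8 7 2)(4 12)| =4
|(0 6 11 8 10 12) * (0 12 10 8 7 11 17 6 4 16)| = |(0 4 16)(6 17)(7 11)| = 6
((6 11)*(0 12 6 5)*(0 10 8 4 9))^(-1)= (0 9 4 8 10 5 11 6 12)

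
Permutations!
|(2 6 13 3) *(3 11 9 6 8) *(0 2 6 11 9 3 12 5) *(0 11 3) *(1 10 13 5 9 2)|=|(0 1 10 13 2 8 12 9 3 6 5 11)|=12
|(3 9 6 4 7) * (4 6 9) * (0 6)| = 6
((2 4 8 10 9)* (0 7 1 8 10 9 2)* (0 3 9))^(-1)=((0 7 1 8)(2 4 10)(3 9))^(-1)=(0 8 1 7)(2 10 4)(3 9)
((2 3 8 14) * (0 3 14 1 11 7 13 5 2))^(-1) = (0 14 2 5 13 7 11 1 8 3)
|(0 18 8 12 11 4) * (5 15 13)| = |(0 18 8 12 11 4)(5 15 13)| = 6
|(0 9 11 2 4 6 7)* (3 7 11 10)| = 20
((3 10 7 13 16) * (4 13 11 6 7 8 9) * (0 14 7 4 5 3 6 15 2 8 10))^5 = (0 2)(3 15)(4 13 16 6)(5 11)(7 9)(8 14)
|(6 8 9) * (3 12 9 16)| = |(3 12 9 6 8 16)| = 6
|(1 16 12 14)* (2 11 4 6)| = 4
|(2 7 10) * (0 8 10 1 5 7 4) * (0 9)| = |(0 8 10 2 4 9)(1 5 7)| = 6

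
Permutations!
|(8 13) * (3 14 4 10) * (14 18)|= 10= |(3 18 14 4 10)(8 13)|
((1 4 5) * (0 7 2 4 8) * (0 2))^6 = (1 8 2 4 5)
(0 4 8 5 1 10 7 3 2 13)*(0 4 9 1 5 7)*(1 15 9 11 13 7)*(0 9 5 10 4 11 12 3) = (0 12 3 2 7)(1 4 8)(5 10 9 15)(11 13) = [12, 4, 7, 2, 8, 10, 6, 0, 1, 15, 9, 13, 3, 11, 14, 5]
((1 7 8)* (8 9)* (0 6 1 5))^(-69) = (0 6 1 7 9 8 5)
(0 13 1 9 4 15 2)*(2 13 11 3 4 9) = (0 11 3 4 15 13 1 2) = [11, 2, 0, 4, 15, 5, 6, 7, 8, 9, 10, 3, 12, 1, 14, 13]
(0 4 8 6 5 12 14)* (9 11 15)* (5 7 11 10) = (0 4 8 6 7 11 15 9 10 5 12 14) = [4, 1, 2, 3, 8, 12, 7, 11, 6, 10, 5, 15, 14, 13, 0, 9]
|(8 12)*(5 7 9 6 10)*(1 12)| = |(1 12 8)(5 7 9 6 10)| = 15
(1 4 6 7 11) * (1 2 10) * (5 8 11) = (1 4 6 7 5 8 11 2 10) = [0, 4, 10, 3, 6, 8, 7, 5, 11, 9, 1, 2]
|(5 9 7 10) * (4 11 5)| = 6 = |(4 11 5 9 7 10)|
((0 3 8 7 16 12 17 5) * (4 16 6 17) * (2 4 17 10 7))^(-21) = (0 12 2)(3 17 4)(5 16 8)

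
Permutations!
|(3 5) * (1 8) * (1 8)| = |(8)(3 5)| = 2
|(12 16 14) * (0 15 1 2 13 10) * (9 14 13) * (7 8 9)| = 12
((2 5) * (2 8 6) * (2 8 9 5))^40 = ((5 9)(6 8))^40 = (9)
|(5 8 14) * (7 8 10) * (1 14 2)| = |(1 14 5 10 7 8 2)| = 7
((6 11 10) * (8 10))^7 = ((6 11 8 10))^7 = (6 10 8 11)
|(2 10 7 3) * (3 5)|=5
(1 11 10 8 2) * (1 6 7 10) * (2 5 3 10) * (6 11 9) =(1 9 6 7 2 11)(3 10 8 5) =[0, 9, 11, 10, 4, 3, 7, 2, 5, 6, 8, 1]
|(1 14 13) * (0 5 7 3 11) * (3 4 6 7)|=12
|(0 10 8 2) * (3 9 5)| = 12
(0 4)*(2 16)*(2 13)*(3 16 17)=(0 4)(2 17 3 16 13)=[4, 1, 17, 16, 0, 5, 6, 7, 8, 9, 10, 11, 12, 2, 14, 15, 13, 3]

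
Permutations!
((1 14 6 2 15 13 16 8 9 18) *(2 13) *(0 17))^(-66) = (1 9 16 6)(8 13 14 18)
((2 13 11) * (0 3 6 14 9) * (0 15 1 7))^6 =(0 1 9 6)(3 7 15 14)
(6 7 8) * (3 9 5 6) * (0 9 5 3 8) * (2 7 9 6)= (0 6 9 3 5 2 7)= [6, 1, 7, 5, 4, 2, 9, 0, 8, 3]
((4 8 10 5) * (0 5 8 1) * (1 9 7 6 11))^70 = (0 11 7 4)(1 6 9 5)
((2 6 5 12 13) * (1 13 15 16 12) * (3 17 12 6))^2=((1 13 2 3 17 12 15 16 6 5))^2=(1 2 17 15 6)(3 12 16 5 13)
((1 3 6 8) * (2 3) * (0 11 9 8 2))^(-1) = ((0 11 9 8 1)(2 3 6))^(-1) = (0 1 8 9 11)(2 6 3)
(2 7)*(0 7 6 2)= [7, 1, 6, 3, 4, 5, 2, 0]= (0 7)(2 6)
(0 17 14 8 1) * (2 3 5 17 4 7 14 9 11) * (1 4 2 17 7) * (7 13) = [2, 0, 3, 5, 1, 13, 6, 14, 4, 11, 10, 17, 12, 7, 8, 15, 16, 9] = (0 2 3 5 13 7 14 8 4 1)(9 11 17)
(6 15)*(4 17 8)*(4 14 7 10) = (4 17 8 14 7 10)(6 15) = [0, 1, 2, 3, 17, 5, 15, 10, 14, 9, 4, 11, 12, 13, 7, 6, 16, 8]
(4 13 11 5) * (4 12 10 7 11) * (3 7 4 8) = (3 7 11 5 12 10 4 13 8) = [0, 1, 2, 7, 13, 12, 6, 11, 3, 9, 4, 5, 10, 8]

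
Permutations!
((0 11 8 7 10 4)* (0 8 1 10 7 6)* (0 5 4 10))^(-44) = (0 11 1)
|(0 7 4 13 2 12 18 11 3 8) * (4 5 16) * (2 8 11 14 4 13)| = |(0 7 5 16 13 8)(2 12 18 14 4)(3 11)| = 30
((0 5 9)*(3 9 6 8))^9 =(0 8)(3 5)(6 9) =((0 5 6 8 3 9))^9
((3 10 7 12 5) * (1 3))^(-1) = ((1 3 10 7 12 5))^(-1) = (1 5 12 7 10 3)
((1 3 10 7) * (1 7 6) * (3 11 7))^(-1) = (1 6 10 3 7 11)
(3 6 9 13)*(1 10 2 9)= [0, 10, 9, 6, 4, 5, 1, 7, 8, 13, 2, 11, 12, 3]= (1 10 2 9 13 3 6)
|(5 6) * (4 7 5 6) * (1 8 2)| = 3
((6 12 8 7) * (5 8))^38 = ((5 8 7 6 12))^38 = (5 6 8 12 7)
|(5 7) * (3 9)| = 2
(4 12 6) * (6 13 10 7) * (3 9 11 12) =[0, 1, 2, 9, 3, 5, 4, 6, 8, 11, 7, 12, 13, 10] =(3 9 11 12 13 10 7 6 4)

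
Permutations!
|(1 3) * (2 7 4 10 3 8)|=7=|(1 8 2 7 4 10 3)|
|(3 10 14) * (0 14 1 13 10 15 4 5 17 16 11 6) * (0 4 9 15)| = 6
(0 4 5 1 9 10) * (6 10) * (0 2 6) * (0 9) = [4, 0, 6, 3, 5, 1, 10, 7, 8, 9, 2] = (0 4 5 1)(2 6 10)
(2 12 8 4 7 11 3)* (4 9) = (2 12 8 9 4 7 11 3) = [0, 1, 12, 2, 7, 5, 6, 11, 9, 4, 10, 3, 8]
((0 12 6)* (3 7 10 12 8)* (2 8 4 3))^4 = ((0 4 3 7 10 12 6)(2 8))^4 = (0 10 4 12 3 6 7)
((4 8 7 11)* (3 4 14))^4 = (3 11 8)(4 14 7)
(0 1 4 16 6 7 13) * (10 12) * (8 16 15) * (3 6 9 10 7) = (0 1 4 15 8 16 9 10 12 7 13)(3 6) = [1, 4, 2, 6, 15, 5, 3, 13, 16, 10, 12, 11, 7, 0, 14, 8, 9]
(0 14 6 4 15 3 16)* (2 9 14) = (0 2 9 14 6 4 15 3 16) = [2, 1, 9, 16, 15, 5, 4, 7, 8, 14, 10, 11, 12, 13, 6, 3, 0]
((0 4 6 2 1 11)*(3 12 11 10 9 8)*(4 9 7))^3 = ((0 9 8 3 12 11)(1 10 7 4 6 2))^3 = (0 3)(1 4)(2 7)(6 10)(8 11)(9 12)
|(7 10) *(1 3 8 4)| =4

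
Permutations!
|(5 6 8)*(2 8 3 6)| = 6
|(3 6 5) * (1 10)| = 6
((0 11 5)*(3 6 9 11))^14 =(0 6 11)(3 9 5)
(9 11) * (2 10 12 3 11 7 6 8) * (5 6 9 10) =[0, 1, 5, 11, 4, 6, 8, 9, 2, 7, 12, 10, 3] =(2 5 6 8)(3 11 10 12)(7 9)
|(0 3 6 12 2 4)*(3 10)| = 7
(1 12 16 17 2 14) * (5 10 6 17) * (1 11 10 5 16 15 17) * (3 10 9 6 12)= [0, 3, 14, 10, 4, 5, 1, 7, 8, 6, 12, 9, 15, 13, 11, 17, 16, 2]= (1 3 10 12 15 17 2 14 11 9 6)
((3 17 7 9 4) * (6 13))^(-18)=(3 7 4 17 9)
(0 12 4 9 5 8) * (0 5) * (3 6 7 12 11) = (0 11 3 6 7 12 4 9)(5 8) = [11, 1, 2, 6, 9, 8, 7, 12, 5, 0, 10, 3, 4]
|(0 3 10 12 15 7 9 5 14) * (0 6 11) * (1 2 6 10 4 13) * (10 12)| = 24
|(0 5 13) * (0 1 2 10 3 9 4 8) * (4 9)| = 9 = |(0 5 13 1 2 10 3 4 8)|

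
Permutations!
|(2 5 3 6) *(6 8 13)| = 6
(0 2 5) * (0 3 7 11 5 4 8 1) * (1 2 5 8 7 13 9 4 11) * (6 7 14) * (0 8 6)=(0 5 3 13 9 4 14)(1 8 2 11 6 7)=[5, 8, 11, 13, 14, 3, 7, 1, 2, 4, 10, 6, 12, 9, 0]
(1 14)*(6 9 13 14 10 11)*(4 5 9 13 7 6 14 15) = (1 10 11 14)(4 5 9 7 6 13 15) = [0, 10, 2, 3, 5, 9, 13, 6, 8, 7, 11, 14, 12, 15, 1, 4]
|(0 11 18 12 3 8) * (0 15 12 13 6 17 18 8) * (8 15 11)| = 12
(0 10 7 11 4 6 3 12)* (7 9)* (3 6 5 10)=[3, 1, 2, 12, 5, 10, 6, 11, 8, 7, 9, 4, 0]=(0 3 12)(4 5 10 9 7 11)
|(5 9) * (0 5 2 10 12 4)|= 7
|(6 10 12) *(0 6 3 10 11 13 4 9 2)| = 21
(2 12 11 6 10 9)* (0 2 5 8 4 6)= (0 2 12 11)(4 6 10 9 5 8)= [2, 1, 12, 3, 6, 8, 10, 7, 4, 5, 9, 0, 11]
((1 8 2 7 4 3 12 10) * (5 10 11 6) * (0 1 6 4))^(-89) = (0 1 8 2 7)(3 4 11 12)(5 10 6)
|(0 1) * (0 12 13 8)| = 5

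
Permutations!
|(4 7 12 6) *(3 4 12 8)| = 4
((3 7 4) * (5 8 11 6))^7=(3 7 4)(5 6 11 8)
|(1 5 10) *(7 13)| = 6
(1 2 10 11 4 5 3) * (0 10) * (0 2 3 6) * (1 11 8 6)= (0 10 8 6)(1 3 11 4 5)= [10, 3, 2, 11, 5, 1, 0, 7, 6, 9, 8, 4]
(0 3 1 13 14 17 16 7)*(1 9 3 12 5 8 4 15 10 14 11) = [12, 13, 2, 9, 15, 8, 6, 0, 4, 3, 14, 1, 5, 11, 17, 10, 7, 16] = (0 12 5 8 4 15 10 14 17 16 7)(1 13 11)(3 9)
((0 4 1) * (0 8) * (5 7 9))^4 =(5 7 9)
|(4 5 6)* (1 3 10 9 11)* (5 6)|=|(1 3 10 9 11)(4 6)|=10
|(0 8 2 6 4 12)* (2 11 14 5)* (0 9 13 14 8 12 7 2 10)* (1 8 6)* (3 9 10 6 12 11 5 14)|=|(14)(0 11 12 10)(1 8 5 6 4 7 2)(3 9 13)|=84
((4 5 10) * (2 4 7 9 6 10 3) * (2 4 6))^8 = (2 7 6 9 10)(3 5 4)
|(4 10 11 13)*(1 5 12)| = 12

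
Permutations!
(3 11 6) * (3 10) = (3 11 6 10) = [0, 1, 2, 11, 4, 5, 10, 7, 8, 9, 3, 6]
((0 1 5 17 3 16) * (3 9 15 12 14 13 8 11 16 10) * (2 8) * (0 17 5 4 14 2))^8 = (17)(0 14 1 13 4)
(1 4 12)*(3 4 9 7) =[0, 9, 2, 4, 12, 5, 6, 3, 8, 7, 10, 11, 1] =(1 9 7 3 4 12)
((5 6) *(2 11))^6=((2 11)(5 6))^6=(11)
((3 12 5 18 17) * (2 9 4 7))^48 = (3 18 12 17 5) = ((2 9 4 7)(3 12 5 18 17))^48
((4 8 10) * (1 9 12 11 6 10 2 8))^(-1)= (1 4 10 6 11 12 9)(2 8)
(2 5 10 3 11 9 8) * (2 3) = (2 5 10)(3 11 9 8) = [0, 1, 5, 11, 4, 10, 6, 7, 3, 8, 2, 9]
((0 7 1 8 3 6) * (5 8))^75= (0 3 5 7 6 8 1)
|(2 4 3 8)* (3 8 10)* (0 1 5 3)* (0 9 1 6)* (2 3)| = 8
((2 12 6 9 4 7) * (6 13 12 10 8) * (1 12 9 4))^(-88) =(13)(2 8 4)(6 7 10)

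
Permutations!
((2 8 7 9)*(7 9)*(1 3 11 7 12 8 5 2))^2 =(1 11 12 9 3 7 8)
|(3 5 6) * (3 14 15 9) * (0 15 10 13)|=|(0 15 9 3 5 6 14 10 13)|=9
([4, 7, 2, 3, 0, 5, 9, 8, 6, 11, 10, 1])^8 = (1 8 9)(6 11 7)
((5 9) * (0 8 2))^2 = (9)(0 2 8) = ((0 8 2)(5 9))^2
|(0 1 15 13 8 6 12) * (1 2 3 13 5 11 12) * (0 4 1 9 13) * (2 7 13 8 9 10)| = |(0 7 13 9 8 6 10 2 3)(1 15 5 11 12 4)| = 18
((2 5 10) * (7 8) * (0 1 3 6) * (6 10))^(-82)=(0 3 2 6 1 10 5)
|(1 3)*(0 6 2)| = |(0 6 2)(1 3)| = 6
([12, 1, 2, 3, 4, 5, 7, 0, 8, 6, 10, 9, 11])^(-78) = (12)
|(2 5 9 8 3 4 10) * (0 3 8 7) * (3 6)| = |(0 6 3 4 10 2 5 9 7)| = 9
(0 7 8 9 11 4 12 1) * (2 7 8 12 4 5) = (0 8 9 11 5 2 7 12 1) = [8, 0, 7, 3, 4, 2, 6, 12, 9, 11, 10, 5, 1]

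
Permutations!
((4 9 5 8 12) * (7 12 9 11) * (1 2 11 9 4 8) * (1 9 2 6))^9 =((1 6)(2 11 7 12 8 4)(5 9))^9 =(1 6)(2 12)(4 7)(5 9)(8 11)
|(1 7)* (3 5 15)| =|(1 7)(3 5 15)| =6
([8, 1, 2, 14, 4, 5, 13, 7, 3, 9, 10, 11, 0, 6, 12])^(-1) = (0 12 14 3 8)(6 13)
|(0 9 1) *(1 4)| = |(0 9 4 1)| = 4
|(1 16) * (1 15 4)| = 4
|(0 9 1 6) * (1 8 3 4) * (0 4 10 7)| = |(0 9 8 3 10 7)(1 6 4)| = 6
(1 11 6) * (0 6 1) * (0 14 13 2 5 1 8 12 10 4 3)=(0 6 14 13 2 5 1 11 8 12 10 4 3)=[6, 11, 5, 0, 3, 1, 14, 7, 12, 9, 4, 8, 10, 2, 13]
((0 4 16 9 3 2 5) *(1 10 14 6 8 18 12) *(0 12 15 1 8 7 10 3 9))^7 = (0 4 16)(1 15 18 8 12 5 2 3)(6 14 10 7)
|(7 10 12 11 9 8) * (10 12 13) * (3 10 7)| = |(3 10 13 7 12 11 9 8)| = 8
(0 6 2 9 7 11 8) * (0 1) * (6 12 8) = (0 12 8 1)(2 9 7 11 6) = [12, 0, 9, 3, 4, 5, 2, 11, 1, 7, 10, 6, 8]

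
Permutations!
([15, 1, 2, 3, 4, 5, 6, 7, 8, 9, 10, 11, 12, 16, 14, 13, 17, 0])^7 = (0 13 17 15 16)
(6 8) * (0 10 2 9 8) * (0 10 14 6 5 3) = [14, 1, 9, 0, 4, 3, 10, 7, 5, 8, 2, 11, 12, 13, 6] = (0 14 6 10 2 9 8 5 3)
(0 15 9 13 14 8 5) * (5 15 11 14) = (0 11 14 8 15 9 13 5) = [11, 1, 2, 3, 4, 0, 6, 7, 15, 13, 10, 14, 12, 5, 8, 9]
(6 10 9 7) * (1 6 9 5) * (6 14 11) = (1 14 11 6 10 5)(7 9) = [0, 14, 2, 3, 4, 1, 10, 9, 8, 7, 5, 6, 12, 13, 11]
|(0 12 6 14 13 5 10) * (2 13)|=8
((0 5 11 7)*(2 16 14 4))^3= (0 7 11 5)(2 4 14 16)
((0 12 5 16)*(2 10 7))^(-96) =((0 12 5 16)(2 10 7))^(-96) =(16)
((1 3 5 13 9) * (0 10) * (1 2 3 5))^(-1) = (0 10)(1 3 2 9 13 5)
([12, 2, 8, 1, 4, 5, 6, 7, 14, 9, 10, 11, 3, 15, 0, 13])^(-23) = [8, 12, 3, 0, 4, 5, 6, 7, 1, 9, 10, 11, 14, 15, 2, 13]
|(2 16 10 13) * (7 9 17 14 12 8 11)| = 28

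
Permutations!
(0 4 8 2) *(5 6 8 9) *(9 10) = (0 4 10 9 5 6 8 2) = [4, 1, 0, 3, 10, 6, 8, 7, 2, 5, 9]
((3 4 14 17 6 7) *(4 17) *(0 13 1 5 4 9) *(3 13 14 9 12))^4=(0 17 1)(3 13 9)(4 12 7)(5 14 6)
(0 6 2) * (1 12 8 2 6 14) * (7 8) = [14, 12, 0, 3, 4, 5, 6, 8, 2, 9, 10, 11, 7, 13, 1] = (0 14 1 12 7 8 2)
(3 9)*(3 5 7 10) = (3 9 5 7 10) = [0, 1, 2, 9, 4, 7, 6, 10, 8, 5, 3]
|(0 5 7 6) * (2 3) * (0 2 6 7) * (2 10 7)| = |(0 5)(2 3 6 10 7)| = 10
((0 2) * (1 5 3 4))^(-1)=((0 2)(1 5 3 4))^(-1)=(0 2)(1 4 3 5)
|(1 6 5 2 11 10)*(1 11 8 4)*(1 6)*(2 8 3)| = 4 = |(2 3)(4 6 5 8)(10 11)|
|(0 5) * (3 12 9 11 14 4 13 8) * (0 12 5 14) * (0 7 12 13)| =12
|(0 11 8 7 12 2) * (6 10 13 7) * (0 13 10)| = |(0 11 8 6)(2 13 7 12)| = 4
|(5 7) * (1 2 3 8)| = 4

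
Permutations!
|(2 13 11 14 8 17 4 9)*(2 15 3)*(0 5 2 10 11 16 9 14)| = 20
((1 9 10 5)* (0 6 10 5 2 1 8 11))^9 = (11)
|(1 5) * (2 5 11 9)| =|(1 11 9 2 5)| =5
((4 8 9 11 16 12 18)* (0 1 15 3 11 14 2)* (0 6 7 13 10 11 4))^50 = (0 18 12 16 11 10 13 7 6 2 14 9 8 4 3 15 1)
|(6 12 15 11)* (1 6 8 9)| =|(1 6 12 15 11 8 9)| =7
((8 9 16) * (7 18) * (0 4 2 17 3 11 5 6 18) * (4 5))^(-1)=(0 7 18 6 5)(2 4 11 3 17)(8 16 9)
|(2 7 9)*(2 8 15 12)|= 6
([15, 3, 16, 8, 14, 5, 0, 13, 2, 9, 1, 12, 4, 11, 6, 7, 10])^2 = [7, 8, 10, 2, 6, 5, 15, 11, 16, 9, 3, 4, 14, 12, 0, 13, 1]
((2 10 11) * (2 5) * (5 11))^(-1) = (11)(2 5 10)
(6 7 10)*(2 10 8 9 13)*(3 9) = (2 10 6 7 8 3 9 13) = [0, 1, 10, 9, 4, 5, 7, 8, 3, 13, 6, 11, 12, 2]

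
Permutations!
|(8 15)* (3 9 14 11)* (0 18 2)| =12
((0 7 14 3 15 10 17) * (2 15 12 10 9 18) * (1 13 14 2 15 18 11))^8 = (0 13 2 3 15 10 11)(1 7 14 18 12 9 17)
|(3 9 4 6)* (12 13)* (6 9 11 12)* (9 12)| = 7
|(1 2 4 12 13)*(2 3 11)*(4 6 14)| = |(1 3 11 2 6 14 4 12 13)| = 9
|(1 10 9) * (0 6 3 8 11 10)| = 8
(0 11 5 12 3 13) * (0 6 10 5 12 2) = (0 11 12 3 13 6 10 5 2) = [11, 1, 0, 13, 4, 2, 10, 7, 8, 9, 5, 12, 3, 6]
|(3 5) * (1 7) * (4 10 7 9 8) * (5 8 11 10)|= 20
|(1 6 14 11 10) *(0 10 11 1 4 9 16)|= 15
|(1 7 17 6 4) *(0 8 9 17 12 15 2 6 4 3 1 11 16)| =7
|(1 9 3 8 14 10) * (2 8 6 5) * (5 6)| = 8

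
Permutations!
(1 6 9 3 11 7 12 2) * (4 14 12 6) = (1 4 14 12 2)(3 11 7 6 9) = [0, 4, 1, 11, 14, 5, 9, 6, 8, 3, 10, 7, 2, 13, 12]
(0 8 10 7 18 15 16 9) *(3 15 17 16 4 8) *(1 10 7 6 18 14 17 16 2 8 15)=(0 3 1 10 6 18 16 9)(2 8 7 14 17)(4 15)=[3, 10, 8, 1, 15, 5, 18, 14, 7, 0, 6, 11, 12, 13, 17, 4, 9, 2, 16]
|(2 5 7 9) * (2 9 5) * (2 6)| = 2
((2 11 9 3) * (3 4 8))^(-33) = (2 4)(3 9)(8 11)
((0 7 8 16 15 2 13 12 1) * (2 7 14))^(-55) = ((0 14 2 13 12 1)(7 8 16 15))^(-55) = (0 1 12 13 2 14)(7 8 16 15)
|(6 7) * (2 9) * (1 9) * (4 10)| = |(1 9 2)(4 10)(6 7)| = 6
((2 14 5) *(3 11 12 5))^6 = ((2 14 3 11 12 5))^6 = (14)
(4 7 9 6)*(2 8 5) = (2 8 5)(4 7 9 6) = [0, 1, 8, 3, 7, 2, 4, 9, 5, 6]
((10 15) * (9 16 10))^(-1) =(9 15 10 16)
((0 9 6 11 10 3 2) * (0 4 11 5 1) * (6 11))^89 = (0 1 5 6 4 2 3 10 11 9)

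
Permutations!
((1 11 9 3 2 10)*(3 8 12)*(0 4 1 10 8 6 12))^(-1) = ((0 4 1 11 9 6 12 3 2 8))^(-1) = (0 8 2 3 12 6 9 11 1 4)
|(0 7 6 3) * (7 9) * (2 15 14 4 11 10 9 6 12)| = 9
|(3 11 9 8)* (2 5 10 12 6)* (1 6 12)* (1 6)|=4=|(12)(2 5 10 6)(3 11 9 8)|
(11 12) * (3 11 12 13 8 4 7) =(3 11 13 8 4 7) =[0, 1, 2, 11, 7, 5, 6, 3, 4, 9, 10, 13, 12, 8]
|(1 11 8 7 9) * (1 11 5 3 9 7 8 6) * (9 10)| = 7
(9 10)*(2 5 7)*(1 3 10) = [0, 3, 5, 10, 4, 7, 6, 2, 8, 1, 9] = (1 3 10 9)(2 5 7)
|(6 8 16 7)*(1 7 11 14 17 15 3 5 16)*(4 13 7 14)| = 13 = |(1 14 17 15 3 5 16 11 4 13 7 6 8)|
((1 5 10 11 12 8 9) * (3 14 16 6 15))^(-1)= ((1 5 10 11 12 8 9)(3 14 16 6 15))^(-1)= (1 9 8 12 11 10 5)(3 15 6 16 14)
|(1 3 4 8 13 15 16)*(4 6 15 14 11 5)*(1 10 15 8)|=9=|(1 3 6 8 13 14 11 5 4)(10 15 16)|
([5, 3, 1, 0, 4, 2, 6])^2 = (6)(0 2 3 5 1)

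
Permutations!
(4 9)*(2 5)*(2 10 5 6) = (2 6)(4 9)(5 10) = [0, 1, 6, 3, 9, 10, 2, 7, 8, 4, 5]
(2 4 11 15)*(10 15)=(2 4 11 10 15)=[0, 1, 4, 3, 11, 5, 6, 7, 8, 9, 15, 10, 12, 13, 14, 2]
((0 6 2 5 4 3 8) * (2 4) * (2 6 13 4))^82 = ((0 13 4 3 8)(2 5 6))^82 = (0 4 8 13 3)(2 5 6)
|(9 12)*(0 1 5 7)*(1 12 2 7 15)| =|(0 12 9 2 7)(1 5 15)| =15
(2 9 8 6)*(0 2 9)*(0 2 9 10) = (0 9 8 6 10) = [9, 1, 2, 3, 4, 5, 10, 7, 6, 8, 0]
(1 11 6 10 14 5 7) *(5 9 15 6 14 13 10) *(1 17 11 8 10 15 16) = (1 8 10 13 15 6 5 7 17 11 14 9 16) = [0, 8, 2, 3, 4, 7, 5, 17, 10, 16, 13, 14, 12, 15, 9, 6, 1, 11]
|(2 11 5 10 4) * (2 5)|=6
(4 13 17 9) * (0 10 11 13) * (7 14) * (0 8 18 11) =(0 10)(4 8 18 11 13 17 9)(7 14) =[10, 1, 2, 3, 8, 5, 6, 14, 18, 4, 0, 13, 12, 17, 7, 15, 16, 9, 11]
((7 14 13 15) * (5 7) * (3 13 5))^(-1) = ((3 13 15)(5 7 14))^(-1) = (3 15 13)(5 14 7)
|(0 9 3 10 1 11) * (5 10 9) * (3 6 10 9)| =7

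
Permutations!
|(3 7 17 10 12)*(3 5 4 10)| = 12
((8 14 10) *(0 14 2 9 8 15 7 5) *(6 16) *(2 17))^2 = ((0 14 10 15 7 5)(2 9 8 17)(6 16))^2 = (0 10 7)(2 8)(5 14 15)(9 17)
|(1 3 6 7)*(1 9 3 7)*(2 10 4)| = 15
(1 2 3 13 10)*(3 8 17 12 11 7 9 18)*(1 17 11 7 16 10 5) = (1 2 8 11 16 10 17 12 7 9 18 3 13 5) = [0, 2, 8, 13, 4, 1, 6, 9, 11, 18, 17, 16, 7, 5, 14, 15, 10, 12, 3]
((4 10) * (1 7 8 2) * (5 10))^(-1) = (1 2 8 7)(4 10 5)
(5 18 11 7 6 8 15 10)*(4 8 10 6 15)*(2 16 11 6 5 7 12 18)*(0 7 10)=(0 7 15 5 2 16 11 12 18 6)(4 8)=[7, 1, 16, 3, 8, 2, 0, 15, 4, 9, 10, 12, 18, 13, 14, 5, 11, 17, 6]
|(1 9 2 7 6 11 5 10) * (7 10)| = 4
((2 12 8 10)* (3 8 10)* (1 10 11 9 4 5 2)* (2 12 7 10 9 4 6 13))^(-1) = ((1 9 6 13 2 7 10)(3 8)(4 5 12 11))^(-1) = (1 10 7 2 13 6 9)(3 8)(4 11 12 5)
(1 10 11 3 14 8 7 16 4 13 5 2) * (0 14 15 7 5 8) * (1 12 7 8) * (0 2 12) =[14, 10, 0, 15, 13, 12, 6, 16, 5, 9, 11, 3, 7, 1, 2, 8, 4] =(0 14 2)(1 10 11 3 15 8 5 12 7 16 4 13)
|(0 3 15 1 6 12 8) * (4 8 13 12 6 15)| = |(0 3 4 8)(1 15)(12 13)| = 4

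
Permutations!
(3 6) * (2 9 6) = (2 9 6 3) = [0, 1, 9, 2, 4, 5, 3, 7, 8, 6]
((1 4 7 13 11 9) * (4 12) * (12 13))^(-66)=((1 13 11 9)(4 7 12))^(-66)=(1 11)(9 13)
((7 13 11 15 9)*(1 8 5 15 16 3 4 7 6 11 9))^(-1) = ((1 8 5 15)(3 4 7 13 9 6 11 16))^(-1) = (1 15 5 8)(3 16 11 6 9 13 7 4)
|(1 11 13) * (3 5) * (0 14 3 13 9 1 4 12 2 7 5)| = 6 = |(0 14 3)(1 11 9)(2 7 5 13 4 12)|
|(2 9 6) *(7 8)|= |(2 9 6)(7 8)|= 6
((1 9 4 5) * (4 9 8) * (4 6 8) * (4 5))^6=(9)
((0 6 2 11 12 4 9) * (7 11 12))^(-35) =((0 6 2 12 4 9)(7 11))^(-35) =(0 6 2 12 4 9)(7 11)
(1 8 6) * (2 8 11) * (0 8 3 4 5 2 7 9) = (0 8 6 1 11 7 9)(2 3 4 5) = [8, 11, 3, 4, 5, 2, 1, 9, 6, 0, 10, 7]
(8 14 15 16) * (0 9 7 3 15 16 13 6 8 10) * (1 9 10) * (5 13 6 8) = (0 10)(1 9 7 3 15 6 5 13 8 14 16) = [10, 9, 2, 15, 4, 13, 5, 3, 14, 7, 0, 11, 12, 8, 16, 6, 1]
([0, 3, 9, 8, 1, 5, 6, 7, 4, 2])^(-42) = (9)(1 8)(3 4)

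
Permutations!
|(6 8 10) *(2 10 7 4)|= |(2 10 6 8 7 4)|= 6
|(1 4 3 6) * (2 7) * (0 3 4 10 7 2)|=|(0 3 6 1 10 7)|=6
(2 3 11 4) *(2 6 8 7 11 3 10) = (2 10)(4 6 8 7 11) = [0, 1, 10, 3, 6, 5, 8, 11, 7, 9, 2, 4]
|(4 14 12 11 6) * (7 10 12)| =7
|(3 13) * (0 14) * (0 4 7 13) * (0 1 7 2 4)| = |(0 14)(1 7 13 3)(2 4)| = 4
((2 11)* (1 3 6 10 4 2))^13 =(1 11 2 4 10 6 3)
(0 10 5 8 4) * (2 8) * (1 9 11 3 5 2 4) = (0 10 2 8 1 9 11 3 5 4) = [10, 9, 8, 5, 0, 4, 6, 7, 1, 11, 2, 3]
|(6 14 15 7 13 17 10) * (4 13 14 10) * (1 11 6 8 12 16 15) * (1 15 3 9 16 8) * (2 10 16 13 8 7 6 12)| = 16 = |(1 11 12 7 14 15 6 16 3 9 13 17 4 8 2 10)|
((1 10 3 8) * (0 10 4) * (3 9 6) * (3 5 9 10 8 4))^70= ((10)(0 8 1 3 4)(5 9 6))^70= (10)(5 9 6)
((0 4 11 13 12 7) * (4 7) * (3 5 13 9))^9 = (0 7)(3 13 4 9 5 12 11)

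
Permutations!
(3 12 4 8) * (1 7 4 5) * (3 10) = [0, 7, 2, 12, 8, 1, 6, 4, 10, 9, 3, 11, 5] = (1 7 4 8 10 3 12 5)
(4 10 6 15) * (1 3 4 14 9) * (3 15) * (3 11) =(1 15 14 9)(3 4 10 6 11) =[0, 15, 2, 4, 10, 5, 11, 7, 8, 1, 6, 3, 12, 13, 9, 14]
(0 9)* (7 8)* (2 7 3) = (0 9)(2 7 8 3) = [9, 1, 7, 2, 4, 5, 6, 8, 3, 0]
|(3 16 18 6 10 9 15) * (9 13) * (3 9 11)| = |(3 16 18 6 10 13 11)(9 15)| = 14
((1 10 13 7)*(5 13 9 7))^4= ((1 10 9 7)(5 13))^4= (13)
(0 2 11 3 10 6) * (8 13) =(0 2 11 3 10 6)(8 13) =[2, 1, 11, 10, 4, 5, 0, 7, 13, 9, 6, 3, 12, 8]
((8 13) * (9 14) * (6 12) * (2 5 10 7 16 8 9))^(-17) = ((2 5 10 7 16 8 13 9 14)(6 12))^(-17) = (2 5 10 7 16 8 13 9 14)(6 12)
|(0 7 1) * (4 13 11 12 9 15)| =|(0 7 1)(4 13 11 12 9 15)| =6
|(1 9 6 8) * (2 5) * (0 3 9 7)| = |(0 3 9 6 8 1 7)(2 5)| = 14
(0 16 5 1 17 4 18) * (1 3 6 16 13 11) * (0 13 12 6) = [12, 17, 2, 0, 18, 3, 16, 7, 8, 9, 10, 1, 6, 11, 14, 15, 5, 4, 13] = (0 12 6 16 5 3)(1 17 4 18 13 11)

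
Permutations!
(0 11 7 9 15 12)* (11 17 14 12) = (0 17 14 12)(7 9 15 11) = [17, 1, 2, 3, 4, 5, 6, 9, 8, 15, 10, 7, 0, 13, 12, 11, 16, 14]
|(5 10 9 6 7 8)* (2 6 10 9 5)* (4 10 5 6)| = |(2 4 10 6 7 8)(5 9)| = 6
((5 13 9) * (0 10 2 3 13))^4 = (0 13 10 9 2 5 3) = ((0 10 2 3 13 9 5))^4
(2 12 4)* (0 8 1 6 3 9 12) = [8, 6, 0, 9, 2, 5, 3, 7, 1, 12, 10, 11, 4] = (0 8 1 6 3 9 12 4 2)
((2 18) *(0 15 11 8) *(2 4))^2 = ((0 15 11 8)(2 18 4))^2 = (0 11)(2 4 18)(8 15)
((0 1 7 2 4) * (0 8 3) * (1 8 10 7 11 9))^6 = (11)(2 10)(4 7) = ((0 8 3)(1 11 9)(2 4 10 7))^6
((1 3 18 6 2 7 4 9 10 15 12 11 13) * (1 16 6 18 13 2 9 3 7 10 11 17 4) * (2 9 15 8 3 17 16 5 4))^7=((18)(1 7)(2 10 8 3 13 5 4 17)(6 15 12 16)(9 11))^7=(18)(1 7)(2 17 4 5 13 3 8 10)(6 16 12 15)(9 11)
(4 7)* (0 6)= (0 6)(4 7)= [6, 1, 2, 3, 7, 5, 0, 4]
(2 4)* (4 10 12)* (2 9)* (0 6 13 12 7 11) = [6, 1, 10, 3, 9, 5, 13, 11, 8, 2, 7, 0, 4, 12] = (0 6 13 12 4 9 2 10 7 11)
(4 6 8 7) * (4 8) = (4 6)(7 8) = [0, 1, 2, 3, 6, 5, 4, 8, 7]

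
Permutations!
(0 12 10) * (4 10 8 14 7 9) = (0 12 8 14 7 9 4 10) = [12, 1, 2, 3, 10, 5, 6, 9, 14, 4, 0, 11, 8, 13, 7]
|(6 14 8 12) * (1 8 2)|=|(1 8 12 6 14 2)|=6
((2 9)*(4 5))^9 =(2 9)(4 5)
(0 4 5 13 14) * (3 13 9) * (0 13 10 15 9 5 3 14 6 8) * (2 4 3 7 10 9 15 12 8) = (15)(0 3 9 14 13 6 2 4 7 10 12 8) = [3, 1, 4, 9, 7, 5, 2, 10, 0, 14, 12, 11, 8, 6, 13, 15]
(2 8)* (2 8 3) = [0, 1, 3, 2, 4, 5, 6, 7, 8] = (8)(2 3)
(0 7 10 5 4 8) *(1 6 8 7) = [1, 6, 2, 3, 7, 4, 8, 10, 0, 9, 5] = (0 1 6 8)(4 7 10 5)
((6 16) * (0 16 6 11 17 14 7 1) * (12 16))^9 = ((0 12 16 11 17 14 7 1))^9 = (0 12 16 11 17 14 7 1)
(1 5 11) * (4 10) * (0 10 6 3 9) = [10, 5, 2, 9, 6, 11, 3, 7, 8, 0, 4, 1] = (0 10 4 6 3 9)(1 5 11)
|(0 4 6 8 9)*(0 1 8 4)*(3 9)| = 4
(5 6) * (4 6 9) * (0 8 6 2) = [8, 1, 0, 3, 2, 9, 5, 7, 6, 4] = (0 8 6 5 9 4 2)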